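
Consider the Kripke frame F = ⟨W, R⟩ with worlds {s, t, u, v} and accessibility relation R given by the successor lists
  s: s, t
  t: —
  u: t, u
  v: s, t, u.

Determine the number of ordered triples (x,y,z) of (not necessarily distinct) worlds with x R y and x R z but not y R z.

9

Enumerating: (s,t,s), (s,t,t), (u,t,t), (u,t,u), (v,s,u), (v,t,s), (v,t,t), (v,t,u), (v,u,s).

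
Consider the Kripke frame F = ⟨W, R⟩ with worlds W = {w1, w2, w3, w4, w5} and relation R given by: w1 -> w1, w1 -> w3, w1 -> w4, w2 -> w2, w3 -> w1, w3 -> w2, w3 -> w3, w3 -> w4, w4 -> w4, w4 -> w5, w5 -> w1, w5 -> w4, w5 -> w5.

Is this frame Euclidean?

Euclidean: no — w1 R w4 and w1 R w3, but not w4 R w3.

No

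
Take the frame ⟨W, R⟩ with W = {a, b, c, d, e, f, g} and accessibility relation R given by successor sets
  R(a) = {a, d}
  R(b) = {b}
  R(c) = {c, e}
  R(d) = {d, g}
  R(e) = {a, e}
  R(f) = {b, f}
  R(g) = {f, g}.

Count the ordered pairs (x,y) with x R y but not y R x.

6

Enumerating: (a,d), (c,e), (d,g), (e,a), (f,b), (g,f).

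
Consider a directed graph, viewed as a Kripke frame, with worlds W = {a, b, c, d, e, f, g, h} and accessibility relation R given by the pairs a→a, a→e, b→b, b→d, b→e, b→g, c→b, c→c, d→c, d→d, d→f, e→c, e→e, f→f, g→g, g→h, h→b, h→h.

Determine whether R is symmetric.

Symmetric: no — a R e but not e R a.

No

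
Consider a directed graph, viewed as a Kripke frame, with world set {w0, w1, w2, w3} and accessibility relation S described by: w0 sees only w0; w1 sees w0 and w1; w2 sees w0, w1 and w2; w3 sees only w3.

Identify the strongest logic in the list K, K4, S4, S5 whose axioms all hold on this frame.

Transitive (axiom 4): yes — every two-step S-path is closed by a direct edge.
Reflexive (axiom T): yes — every world is S-related to itself.
Euclidean (axiom 5): no — w2 S w0 and w2 S w1, but not w0 S w1.
So F validates K, K4, S4; S5 would additionally require S to be Euclidean. The strongest is S4.

S4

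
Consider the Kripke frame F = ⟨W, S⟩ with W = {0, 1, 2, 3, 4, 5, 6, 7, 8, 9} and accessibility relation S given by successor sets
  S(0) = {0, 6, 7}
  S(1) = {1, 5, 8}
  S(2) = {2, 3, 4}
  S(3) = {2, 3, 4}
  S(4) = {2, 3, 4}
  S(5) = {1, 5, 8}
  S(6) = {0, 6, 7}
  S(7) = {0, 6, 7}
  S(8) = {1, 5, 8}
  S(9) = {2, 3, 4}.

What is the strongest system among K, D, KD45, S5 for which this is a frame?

Serial (axiom D): yes — every world has a successor (e.g. 0 S 0).
Euclidean (axiom 5): yes — any two successors of a common world are S-related.
Transitive (axiom 4): yes — every two-step S-path is closed by a direct edge.
Reflexive (axiom T): no — 9 is not related to itself.
So F validates K, D, KD45; S5 would additionally require S to be reflexive. The strongest is KD45.

KD45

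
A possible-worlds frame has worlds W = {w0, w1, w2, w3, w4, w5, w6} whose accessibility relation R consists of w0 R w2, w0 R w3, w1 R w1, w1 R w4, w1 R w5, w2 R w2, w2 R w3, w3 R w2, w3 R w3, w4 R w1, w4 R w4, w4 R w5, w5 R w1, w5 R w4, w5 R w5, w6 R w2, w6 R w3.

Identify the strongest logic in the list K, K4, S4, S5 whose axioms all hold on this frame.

K4

Transitive (axiom 4): yes — every two-step R-path is closed by a direct edge.
Reflexive (axiom T): no — w0 is not related to itself.
Euclidean (axiom 5): yes — any two successors of a common world are R-related.
So F validates K, K4; S4 would additionally require R to be reflexive. The strongest is K4.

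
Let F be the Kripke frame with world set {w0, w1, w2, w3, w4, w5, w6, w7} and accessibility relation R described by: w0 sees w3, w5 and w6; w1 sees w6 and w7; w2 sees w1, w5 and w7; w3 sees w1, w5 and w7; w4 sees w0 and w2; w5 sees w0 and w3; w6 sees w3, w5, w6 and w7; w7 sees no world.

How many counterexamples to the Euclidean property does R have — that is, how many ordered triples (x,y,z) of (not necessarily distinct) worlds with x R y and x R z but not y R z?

38

Enumerating: (w0,w3,w3), (w0,w3,w6), (w0,w5,w5), (w0,w5,w6), (w1,w7,w6), (w1,w7,w7), (w2,w1,w1), (w2,w1,w5), (w2,w5,w1), (w2,w5,w5), (w2,w5,w7), (w2,w7,w1), … and 26 more.
Total: 38.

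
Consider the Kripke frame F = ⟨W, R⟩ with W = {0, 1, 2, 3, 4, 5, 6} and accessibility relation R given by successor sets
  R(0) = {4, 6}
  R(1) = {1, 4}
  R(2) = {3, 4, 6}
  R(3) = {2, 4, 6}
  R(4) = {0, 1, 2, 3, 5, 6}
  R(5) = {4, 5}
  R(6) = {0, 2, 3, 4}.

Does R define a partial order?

No

Reflexive: no — 0 is not related to itself.
Transitive: no — 0 R 4 and 4 R 1, but not 0 R 1.
Antisymmetric: no — 0 R 4 and 4 R 0 with 0 ≠ 4.
So R is not a partial order.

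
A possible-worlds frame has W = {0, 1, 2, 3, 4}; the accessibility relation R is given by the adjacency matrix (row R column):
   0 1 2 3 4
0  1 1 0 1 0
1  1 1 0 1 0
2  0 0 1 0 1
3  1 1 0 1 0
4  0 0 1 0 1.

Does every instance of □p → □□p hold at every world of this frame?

Yes

By correspondence theory, 4 is valid on a frame iff R is transitive.
Transitive: yes — every two-step R-path is closed by a direct edge.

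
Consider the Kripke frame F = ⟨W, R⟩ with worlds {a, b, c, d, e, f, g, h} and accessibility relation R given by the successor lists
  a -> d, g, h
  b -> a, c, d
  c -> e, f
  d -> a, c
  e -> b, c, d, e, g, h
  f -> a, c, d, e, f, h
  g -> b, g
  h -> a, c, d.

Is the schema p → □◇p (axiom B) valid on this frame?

Axiom B corresponds to the accessibility relation being symmetric.
Symmetric: no — a R g but not g R a.

No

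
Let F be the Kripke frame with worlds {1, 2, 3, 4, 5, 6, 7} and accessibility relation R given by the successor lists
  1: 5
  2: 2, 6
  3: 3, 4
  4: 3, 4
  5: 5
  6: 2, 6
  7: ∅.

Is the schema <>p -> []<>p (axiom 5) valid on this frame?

The schema 5 characterises exactly the Euclidean frames.
Euclidean: yes — any two successors of a common world are R-related.

Yes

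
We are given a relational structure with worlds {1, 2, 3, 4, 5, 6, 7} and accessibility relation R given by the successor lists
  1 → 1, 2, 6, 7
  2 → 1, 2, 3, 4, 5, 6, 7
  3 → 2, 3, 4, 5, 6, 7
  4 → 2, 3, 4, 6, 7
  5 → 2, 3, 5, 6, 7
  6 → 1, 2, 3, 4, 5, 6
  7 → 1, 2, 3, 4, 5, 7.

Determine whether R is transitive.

No

Transitive: no — 1 R 2 and 2 R 3, but not 1 R 3.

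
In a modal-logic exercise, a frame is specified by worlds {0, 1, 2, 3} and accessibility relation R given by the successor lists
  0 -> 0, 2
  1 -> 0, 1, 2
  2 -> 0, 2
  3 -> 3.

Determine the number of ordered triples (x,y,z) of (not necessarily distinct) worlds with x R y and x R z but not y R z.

Enumerating: (1,0,1), (1,2,1).

2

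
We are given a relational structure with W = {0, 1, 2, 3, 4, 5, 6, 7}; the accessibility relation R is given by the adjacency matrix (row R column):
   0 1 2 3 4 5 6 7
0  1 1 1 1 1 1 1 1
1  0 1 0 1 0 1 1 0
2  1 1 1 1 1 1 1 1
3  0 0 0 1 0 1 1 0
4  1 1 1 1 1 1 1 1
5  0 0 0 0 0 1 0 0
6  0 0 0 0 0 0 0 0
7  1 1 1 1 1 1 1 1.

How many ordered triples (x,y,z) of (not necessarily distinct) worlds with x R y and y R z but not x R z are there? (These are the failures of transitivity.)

0

R is transitive; there are no such tuples.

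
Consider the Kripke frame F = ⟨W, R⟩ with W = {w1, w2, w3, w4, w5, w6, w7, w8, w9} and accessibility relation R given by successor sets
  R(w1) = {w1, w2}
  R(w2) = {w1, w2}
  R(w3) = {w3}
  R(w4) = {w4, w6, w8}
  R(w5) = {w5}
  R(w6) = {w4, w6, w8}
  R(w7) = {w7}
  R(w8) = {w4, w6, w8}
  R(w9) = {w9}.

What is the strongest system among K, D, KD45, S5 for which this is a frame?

Serial (axiom D): yes — every world has a successor (e.g. w1 R w1).
Euclidean (axiom 5): yes — any two successors of a common world are R-related.
Transitive (axiom 4): yes — every two-step R-path is closed by a direct edge.
Reflexive (axiom T): yes — every world is R-related to itself.
So F validates K, D, KD45, S5. The strongest is S5.

S5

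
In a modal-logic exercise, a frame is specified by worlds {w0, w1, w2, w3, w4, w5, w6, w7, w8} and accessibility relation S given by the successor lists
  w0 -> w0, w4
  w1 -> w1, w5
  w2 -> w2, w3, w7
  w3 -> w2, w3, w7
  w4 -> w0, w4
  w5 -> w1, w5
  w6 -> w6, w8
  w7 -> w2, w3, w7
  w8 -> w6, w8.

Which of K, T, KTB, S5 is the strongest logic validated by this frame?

Reflexive (axiom T): yes — every world is S-related to itself.
Symmetric (axiom B): yes — every pair in S has its reverse in S.
Euclidean (axiom 5): yes — any two successors of a common world are S-related.
So F validates K, T, KTB, S5. The strongest is S5.

S5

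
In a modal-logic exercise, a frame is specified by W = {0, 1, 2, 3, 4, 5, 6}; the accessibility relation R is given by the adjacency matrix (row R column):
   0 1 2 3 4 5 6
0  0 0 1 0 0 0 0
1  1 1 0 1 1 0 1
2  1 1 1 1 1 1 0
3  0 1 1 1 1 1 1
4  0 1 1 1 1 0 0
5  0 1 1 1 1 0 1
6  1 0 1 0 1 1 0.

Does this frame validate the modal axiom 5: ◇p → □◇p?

The schema 5 characterises exactly the Euclidean frames.
Euclidean: no — 1 R 0 and 1 R 3, but not 0 R 3.

No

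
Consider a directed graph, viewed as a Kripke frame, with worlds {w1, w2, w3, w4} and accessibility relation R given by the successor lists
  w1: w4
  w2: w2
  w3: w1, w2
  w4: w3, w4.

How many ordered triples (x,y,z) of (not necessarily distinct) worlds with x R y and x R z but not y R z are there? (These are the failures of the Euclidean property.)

Enumerating: (w3,w1,w1), (w3,w1,w2), (w3,w2,w1), (w4,w3,w3), (w4,w3,w4).

5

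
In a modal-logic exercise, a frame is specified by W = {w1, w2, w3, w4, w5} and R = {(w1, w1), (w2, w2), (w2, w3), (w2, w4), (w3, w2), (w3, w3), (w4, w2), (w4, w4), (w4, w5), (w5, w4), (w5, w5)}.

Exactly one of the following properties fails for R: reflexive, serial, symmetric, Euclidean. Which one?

Reflexive: yes — every world is R-related to itself.
Serial: yes — every world has a successor (e.g. w1 R w1).
Symmetric: yes — every pair in R has its reverse in R.
Euclidean: no — w2 R w3 and w2 R w4, but not w3 R w4.
Only Euclidean fails.

Euclidean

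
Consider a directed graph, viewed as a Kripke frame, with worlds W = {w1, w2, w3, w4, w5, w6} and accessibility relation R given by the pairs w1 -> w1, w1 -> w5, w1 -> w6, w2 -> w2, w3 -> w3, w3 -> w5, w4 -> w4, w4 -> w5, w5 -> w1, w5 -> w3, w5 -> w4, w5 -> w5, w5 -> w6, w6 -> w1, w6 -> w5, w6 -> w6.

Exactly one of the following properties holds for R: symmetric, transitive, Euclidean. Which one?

Symmetric: yes — every pair in R has its reverse in R.
Transitive: no — w1 R w5 and w5 R w3, but not w1 R w3.
Euclidean: no — w5 R w1 and w5 R w3, but not w1 R w3.
Only symmetric holds.

symmetric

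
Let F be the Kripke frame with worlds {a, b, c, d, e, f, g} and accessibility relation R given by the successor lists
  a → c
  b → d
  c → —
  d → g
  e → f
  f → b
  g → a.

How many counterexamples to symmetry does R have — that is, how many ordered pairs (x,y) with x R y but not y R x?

Enumerating: (a,c), (b,d), (d,g), (e,f), (f,b), (g,a).

6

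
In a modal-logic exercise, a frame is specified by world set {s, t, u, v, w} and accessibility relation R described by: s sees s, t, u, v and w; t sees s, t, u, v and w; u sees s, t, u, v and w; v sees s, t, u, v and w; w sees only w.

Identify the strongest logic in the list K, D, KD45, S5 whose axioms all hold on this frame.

Serial (axiom D): yes — every world has a successor (e.g. s R s).
Euclidean (axiom 5): no — s R w and s R t, but not w R t.
Transitive (axiom 4): yes — every two-step R-path is closed by a direct edge.
Reflexive (axiom T): yes — every world is R-related to itself.
So F validates K, D; KD45 would additionally require R to be Euclidean. The strongest is D.

D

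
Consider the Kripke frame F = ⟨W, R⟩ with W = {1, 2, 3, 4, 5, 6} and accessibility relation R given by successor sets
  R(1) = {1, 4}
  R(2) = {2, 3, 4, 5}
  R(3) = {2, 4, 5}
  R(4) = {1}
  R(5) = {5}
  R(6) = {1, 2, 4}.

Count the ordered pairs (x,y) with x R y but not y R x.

Enumerating: (2,4), (2,5), (3,4), (3,5), (6,1), (6,2), (6,4).

7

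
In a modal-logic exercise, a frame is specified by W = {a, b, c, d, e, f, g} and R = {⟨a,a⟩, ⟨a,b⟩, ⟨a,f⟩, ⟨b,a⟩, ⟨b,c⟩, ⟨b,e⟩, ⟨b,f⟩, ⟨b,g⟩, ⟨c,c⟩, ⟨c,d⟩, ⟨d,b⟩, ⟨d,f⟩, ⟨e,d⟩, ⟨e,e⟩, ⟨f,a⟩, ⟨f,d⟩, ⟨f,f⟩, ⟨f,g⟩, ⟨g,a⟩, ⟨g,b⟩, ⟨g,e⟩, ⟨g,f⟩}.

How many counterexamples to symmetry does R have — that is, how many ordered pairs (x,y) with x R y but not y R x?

Enumerating: (b,c), (b,e), (b,f), (c,d), (d,b), (e,d), (g,a), (g,e).

8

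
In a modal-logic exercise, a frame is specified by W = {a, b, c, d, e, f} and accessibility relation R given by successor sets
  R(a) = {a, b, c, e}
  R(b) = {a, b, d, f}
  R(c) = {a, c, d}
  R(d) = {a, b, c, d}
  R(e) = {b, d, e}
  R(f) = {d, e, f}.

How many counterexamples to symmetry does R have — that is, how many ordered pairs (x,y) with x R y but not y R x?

Enumerating: (a,e), (b,f), (d,a), (e,b), (e,d), (f,d), (f,e).

7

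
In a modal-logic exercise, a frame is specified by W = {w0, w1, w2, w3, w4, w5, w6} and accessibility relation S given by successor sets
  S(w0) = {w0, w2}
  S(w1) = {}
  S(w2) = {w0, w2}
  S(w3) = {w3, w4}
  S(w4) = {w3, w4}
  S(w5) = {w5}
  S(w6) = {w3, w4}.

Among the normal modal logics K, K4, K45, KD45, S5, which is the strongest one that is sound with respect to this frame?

K45

Transitive (axiom 4): yes — every two-step S-path is closed by a direct edge.
Euclidean (axiom 5): yes — any two successors of a common world are S-related.
Serial (axiom D): no — w1 has no S-successor.
Reflexive (axiom T): no — w1 is not related to itself.
So F validates K, K4, K45; KD45 would additionally require S to be serial. The strongest is K45.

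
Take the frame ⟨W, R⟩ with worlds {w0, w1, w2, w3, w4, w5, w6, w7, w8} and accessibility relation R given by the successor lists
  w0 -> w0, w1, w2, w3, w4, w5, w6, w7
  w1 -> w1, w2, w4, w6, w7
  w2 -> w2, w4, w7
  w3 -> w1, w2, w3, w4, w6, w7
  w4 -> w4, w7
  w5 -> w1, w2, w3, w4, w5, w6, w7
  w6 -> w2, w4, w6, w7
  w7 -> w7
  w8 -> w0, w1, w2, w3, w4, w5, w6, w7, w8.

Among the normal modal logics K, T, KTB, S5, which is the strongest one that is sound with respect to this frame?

Reflexive (axiom T): yes — every world is R-related to itself.
Symmetric (axiom B): no — w0 R w1 but not w1 R w0.
Euclidean (axiom 5): no — w0 R w1 and w0 R w3, but not w1 R w3.
So F validates K, T; KTB would additionally require R to be symmetric. The strongest is T.

T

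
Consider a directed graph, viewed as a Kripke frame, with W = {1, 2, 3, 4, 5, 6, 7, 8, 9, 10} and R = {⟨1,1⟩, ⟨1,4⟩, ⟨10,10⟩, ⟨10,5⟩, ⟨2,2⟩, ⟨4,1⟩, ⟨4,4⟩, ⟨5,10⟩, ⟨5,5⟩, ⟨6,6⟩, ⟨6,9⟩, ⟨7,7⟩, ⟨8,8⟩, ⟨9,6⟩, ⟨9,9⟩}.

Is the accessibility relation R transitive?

Transitive: yes — every two-step R-path is closed by a direct edge.

Yes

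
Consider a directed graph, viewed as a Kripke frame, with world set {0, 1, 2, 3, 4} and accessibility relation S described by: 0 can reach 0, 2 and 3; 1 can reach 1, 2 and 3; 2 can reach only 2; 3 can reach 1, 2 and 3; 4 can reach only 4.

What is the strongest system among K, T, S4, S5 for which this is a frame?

Reflexive (axiom T): yes — every world is S-related to itself.
Transitive (axiom 4): no — 0 S 3 and 3 S 1, but not 0 S 1.
Euclidean (axiom 5): no — 0 S 2 and 0 S 3, but not 2 S 3.
So F validates K, T; S4 would additionally require S to be transitive. The strongest is T.

T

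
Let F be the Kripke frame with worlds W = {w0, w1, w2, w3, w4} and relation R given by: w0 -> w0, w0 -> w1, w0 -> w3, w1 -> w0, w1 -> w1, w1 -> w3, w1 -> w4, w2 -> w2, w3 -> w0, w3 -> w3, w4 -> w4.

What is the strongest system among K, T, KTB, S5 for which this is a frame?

T

Reflexive (axiom T): yes — every world is R-related to itself.
Symmetric (axiom B): no — w1 R w3 but not w3 R w1.
Euclidean (axiom 5): no — w0 R w3 and w0 R w1, but not w3 R w1.
So F validates K, T; KTB would additionally require R to be symmetric. The strongest is T.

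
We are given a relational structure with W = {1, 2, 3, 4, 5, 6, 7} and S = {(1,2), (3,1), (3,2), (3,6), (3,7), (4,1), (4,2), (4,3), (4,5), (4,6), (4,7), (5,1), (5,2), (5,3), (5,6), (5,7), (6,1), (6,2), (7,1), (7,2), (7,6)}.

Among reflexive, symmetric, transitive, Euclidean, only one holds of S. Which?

transitive

Reflexive: no — 1 is not related to itself.
Symmetric: no — 1 S 2 but not 2 S 1.
Transitive: yes — every two-step S-path is closed by a direct edge.
Euclidean: no — 3 S 1 and 3 S 6, but not 1 S 6.
Only transitive holds.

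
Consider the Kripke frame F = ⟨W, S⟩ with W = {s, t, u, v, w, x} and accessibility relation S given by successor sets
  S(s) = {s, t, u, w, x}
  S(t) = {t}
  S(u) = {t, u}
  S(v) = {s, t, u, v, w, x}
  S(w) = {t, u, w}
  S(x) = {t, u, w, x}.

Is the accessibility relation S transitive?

Transitive: yes — every two-step S-path is closed by a direct edge.

Yes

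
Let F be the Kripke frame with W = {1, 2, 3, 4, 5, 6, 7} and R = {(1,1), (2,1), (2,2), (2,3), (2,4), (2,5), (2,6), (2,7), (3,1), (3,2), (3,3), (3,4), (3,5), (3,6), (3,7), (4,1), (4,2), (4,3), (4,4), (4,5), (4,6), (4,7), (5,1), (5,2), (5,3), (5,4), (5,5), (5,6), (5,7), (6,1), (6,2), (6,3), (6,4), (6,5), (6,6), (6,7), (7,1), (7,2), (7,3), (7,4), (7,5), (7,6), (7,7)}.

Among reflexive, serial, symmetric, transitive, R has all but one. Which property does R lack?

symmetric

Reflexive: yes — every world is R-related to itself.
Serial: yes — every world has a successor (e.g. 1 R 1).
Symmetric: no — 2 R 1 but not 1 R 2.
Transitive: yes — every two-step R-path is closed by a direct edge.
Only symmetric fails.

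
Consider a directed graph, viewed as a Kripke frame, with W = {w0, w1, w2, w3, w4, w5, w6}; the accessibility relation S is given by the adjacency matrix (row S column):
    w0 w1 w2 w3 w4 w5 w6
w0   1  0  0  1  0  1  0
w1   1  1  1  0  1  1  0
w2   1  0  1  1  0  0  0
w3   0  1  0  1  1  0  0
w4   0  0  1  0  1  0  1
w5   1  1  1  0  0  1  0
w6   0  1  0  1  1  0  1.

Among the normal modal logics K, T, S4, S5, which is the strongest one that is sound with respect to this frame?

T

Reflexive (axiom T): yes — every world is S-related to itself.
Transitive (axiom 4): no — w0 S w3 and w3 S w1, but not w0 S w1.
Euclidean (axiom 5): no — w0 S w3 and w0 S w5, but not w3 S w5.
So F validates K, T; S4 would additionally require S to be transitive. The strongest is T.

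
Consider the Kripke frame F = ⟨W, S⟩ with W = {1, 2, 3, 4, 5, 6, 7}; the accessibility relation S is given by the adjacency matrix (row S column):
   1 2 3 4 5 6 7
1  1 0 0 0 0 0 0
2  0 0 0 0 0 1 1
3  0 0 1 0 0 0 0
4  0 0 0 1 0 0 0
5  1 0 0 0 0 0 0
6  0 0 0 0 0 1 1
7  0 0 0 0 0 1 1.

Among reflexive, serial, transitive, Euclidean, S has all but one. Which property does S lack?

reflexive

Reflexive: no — 2 is not related to itself.
Serial: yes — every world has a successor (e.g. 1 S 1).
Transitive: yes — every two-step S-path is closed by a direct edge.
Euclidean: yes — any two successors of a common world are S-related.
Only reflexive fails.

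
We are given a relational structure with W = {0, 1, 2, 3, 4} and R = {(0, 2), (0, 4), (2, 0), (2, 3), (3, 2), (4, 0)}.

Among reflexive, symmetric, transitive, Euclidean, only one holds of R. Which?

symmetric

Reflexive: no — 0 is not related to itself.
Symmetric: yes — every pair in R has its reverse in R.
Transitive: no — 0 R 2 and 2 R 3, but not 0 R 3.
Euclidean: no — 0 R 2 and 0 R 4, but not 2 R 4.
Only symmetric holds.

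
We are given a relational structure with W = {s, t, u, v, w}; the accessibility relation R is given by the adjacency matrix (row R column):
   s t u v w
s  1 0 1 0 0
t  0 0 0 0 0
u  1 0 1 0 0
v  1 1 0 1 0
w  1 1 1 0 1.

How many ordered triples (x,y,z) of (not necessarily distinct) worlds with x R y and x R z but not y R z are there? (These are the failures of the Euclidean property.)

13

Enumerating: (v,s,t), (v,s,v), (v,t,s), (v,t,t), (v,t,v), (w,s,t), (w,s,w), (w,t,s), (w,t,t), (w,t,u), (w,t,w), (w,u,t), (w,u,w).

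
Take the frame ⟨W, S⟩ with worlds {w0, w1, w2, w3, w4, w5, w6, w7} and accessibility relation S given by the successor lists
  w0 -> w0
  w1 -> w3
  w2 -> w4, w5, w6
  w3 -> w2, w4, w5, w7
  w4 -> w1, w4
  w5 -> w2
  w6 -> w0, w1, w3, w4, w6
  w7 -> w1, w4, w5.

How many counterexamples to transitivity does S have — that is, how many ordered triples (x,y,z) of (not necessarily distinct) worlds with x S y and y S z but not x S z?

21

Enumerating: (w1,w3,w2), (w1,w3,w4), (w1,w3,w5), (w1,w3,w7), (w2,w4,w1), (w2,w5,w2), (w2,w6,w0), (w2,w6,w1), (w2,w6,w3), (w3,w2,w6), (w3,w4,w1), (w3,w7,w1), … and 9 more.
Total: 21.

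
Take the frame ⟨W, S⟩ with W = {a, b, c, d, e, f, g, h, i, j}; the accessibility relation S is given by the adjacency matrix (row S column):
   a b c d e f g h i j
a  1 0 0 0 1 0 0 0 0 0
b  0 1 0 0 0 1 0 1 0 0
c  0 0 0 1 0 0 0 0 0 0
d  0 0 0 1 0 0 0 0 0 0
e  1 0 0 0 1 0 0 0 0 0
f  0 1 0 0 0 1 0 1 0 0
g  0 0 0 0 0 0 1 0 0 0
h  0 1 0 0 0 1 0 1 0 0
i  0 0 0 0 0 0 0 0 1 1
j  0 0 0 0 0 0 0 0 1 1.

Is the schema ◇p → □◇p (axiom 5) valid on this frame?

Yes

By correspondence theory, 5 is valid on a frame iff S is Euclidean.
Euclidean: yes — any two successors of a common world are S-related.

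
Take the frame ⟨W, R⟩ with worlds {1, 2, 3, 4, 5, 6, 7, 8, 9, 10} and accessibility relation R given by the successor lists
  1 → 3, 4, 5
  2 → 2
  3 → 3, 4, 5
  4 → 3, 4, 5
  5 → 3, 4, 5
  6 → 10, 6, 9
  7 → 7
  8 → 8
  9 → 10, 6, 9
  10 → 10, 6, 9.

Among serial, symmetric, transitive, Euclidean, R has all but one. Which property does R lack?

symmetric

Serial: yes — every world has a successor (e.g. 1 R 3).
Symmetric: no — 1 R 3 but not 3 R 1.
Transitive: yes — every two-step R-path is closed by a direct edge.
Euclidean: yes — any two successors of a common world are R-related.
Only symmetric fails.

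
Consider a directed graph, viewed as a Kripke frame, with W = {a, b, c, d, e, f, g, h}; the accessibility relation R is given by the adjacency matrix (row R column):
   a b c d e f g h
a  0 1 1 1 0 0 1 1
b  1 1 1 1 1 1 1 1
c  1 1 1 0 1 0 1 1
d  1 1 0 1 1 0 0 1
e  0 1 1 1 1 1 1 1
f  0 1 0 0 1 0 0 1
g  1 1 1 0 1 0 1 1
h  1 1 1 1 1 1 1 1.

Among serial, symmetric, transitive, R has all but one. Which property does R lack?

Serial: yes — every world has a successor (e.g. a R b).
Symmetric: yes — every pair in R has its reverse in R.
Transitive: no — a R b and b R e, but not a R e.
Only transitive fails.

transitive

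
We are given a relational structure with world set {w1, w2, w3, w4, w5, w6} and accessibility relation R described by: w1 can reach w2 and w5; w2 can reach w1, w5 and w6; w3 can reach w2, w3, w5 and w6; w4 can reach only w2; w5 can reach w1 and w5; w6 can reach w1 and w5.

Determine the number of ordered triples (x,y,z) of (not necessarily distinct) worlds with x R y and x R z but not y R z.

Enumerating: (w1,w2,w2), (w1,w5,w2), (w2,w1,w1), (w2,w1,w6), (w2,w5,w6), (w2,w6,w6), (w3,w2,w2), (w3,w2,w3), (w3,w5,w2), (w3,w5,w3), (w3,w5,w6), (w3,w6,w2), (w3,w6,w3), (w3,w6,w6), (w4,w2,w2), (w5,w1,w1), (w6,w1,w1).

17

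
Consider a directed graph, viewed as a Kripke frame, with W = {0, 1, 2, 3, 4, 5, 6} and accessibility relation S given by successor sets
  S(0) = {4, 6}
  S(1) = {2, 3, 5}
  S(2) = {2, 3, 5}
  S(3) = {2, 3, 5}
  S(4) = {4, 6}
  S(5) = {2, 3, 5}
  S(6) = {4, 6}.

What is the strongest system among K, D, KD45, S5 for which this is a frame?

Serial (axiom D): yes — every world has a successor (e.g. 0 S 4).
Euclidean (axiom 5): yes — any two successors of a common world are S-related.
Transitive (axiom 4): yes — every two-step S-path is closed by a direct edge.
Reflexive (axiom T): no — 0 is not related to itself.
So F validates K, D, KD45; S5 would additionally require S to be reflexive. The strongest is KD45.

KD45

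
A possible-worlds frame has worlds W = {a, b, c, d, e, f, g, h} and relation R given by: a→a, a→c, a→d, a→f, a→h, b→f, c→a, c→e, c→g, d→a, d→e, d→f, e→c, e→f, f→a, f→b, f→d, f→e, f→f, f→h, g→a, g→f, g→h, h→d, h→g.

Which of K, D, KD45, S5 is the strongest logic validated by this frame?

D

Serial (axiom D): yes — every world has a successor (e.g. a R a).
Euclidean (axiom 5): no — a R c and a R d, but not c R d.
Transitive (axiom 4): no — a R c and c R e, but not a R e.
Reflexive (axiom T): no — b is not related to itself.
So F validates K, D; KD45 would additionally require R to be Euclidean and transitive. The strongest is D.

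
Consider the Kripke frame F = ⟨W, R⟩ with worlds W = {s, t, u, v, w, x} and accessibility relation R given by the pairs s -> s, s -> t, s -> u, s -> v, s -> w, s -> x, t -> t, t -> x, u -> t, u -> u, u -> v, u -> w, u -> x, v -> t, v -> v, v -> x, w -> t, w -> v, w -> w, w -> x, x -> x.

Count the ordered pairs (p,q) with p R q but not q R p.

15

Enumerating: (s,t), (s,u), (s,v), (s,w), (s,x), (t,x), (u,t), (u,v), (u,w), (u,x), (v,t), (v,x), (w,t), (w,v), (w,x).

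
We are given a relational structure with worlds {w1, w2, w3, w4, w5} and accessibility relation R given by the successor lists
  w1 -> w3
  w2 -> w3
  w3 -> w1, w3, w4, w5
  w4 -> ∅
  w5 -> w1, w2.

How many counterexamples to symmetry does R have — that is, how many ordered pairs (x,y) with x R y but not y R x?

5

Enumerating: (w2,w3), (w3,w4), (w3,w5), (w5,w1), (w5,w2).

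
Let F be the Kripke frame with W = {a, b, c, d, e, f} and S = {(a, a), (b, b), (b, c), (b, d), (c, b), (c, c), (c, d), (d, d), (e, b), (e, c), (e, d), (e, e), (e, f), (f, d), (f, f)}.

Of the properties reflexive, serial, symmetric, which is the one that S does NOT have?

Reflexive: yes — every world is S-related to itself.
Serial: yes — every world has a successor (e.g. a S a).
Symmetric: no — b S d but not d S b.
Only symmetric fails.

symmetric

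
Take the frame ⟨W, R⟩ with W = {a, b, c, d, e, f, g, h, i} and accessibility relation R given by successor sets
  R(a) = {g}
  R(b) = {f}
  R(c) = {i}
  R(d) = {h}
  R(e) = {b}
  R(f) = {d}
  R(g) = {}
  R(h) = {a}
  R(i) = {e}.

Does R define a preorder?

No

Reflexive: no — a is not related to itself.
Transitive: no — b R f and f R d, but not b R d.
So R is not a preorder.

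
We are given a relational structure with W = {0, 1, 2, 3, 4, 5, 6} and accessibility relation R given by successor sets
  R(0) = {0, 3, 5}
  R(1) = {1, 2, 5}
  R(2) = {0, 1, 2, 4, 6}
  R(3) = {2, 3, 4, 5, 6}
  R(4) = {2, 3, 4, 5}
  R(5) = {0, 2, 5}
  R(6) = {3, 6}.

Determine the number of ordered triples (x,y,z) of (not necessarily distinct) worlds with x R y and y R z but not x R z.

29

Enumerating: (0,3,2), (0,3,4), (0,3,6), (0,5,2), (1,2,0), (1,2,4), (1,2,6), (1,5,0), (2,0,3), (2,0,5), (2,1,5), (2,4,3), … and 17 more.
Total: 29.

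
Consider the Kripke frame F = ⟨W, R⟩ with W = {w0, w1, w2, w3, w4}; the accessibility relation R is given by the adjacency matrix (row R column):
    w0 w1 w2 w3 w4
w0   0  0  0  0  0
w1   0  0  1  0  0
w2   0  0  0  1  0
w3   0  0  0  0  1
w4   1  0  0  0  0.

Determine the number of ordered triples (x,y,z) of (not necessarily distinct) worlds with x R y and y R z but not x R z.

Enumerating: (w1,w2,w3), (w2,w3,w4), (w3,w4,w0).

3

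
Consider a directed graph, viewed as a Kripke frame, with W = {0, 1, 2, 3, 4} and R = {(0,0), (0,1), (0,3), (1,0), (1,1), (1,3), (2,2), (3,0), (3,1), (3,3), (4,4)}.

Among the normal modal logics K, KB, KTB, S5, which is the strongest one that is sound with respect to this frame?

Symmetric (axiom B): yes — every pair in R has its reverse in R.
Reflexive (axiom T): yes — every world is R-related to itself.
Euclidean (axiom 5): yes — any two successors of a common world are R-related.
So F validates K, KB, KTB, S5. The strongest is S5.

S5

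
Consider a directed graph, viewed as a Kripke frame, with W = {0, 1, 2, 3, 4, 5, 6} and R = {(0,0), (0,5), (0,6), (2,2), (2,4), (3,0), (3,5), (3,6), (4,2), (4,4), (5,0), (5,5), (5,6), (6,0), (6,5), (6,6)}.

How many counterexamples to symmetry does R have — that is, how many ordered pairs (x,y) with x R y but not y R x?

Enumerating: (3,0), (3,5), (3,6).

3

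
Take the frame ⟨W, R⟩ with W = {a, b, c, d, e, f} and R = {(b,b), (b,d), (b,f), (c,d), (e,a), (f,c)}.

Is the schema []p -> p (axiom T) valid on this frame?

No

Axiom T corresponds to the accessibility relation being reflexive.
Reflexive: no — a is not related to itself.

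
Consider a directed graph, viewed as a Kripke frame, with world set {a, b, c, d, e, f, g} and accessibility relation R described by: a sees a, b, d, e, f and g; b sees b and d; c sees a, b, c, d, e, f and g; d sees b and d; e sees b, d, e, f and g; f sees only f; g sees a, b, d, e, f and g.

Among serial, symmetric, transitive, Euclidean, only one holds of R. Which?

serial

Serial: yes — every world has a successor (e.g. a R a).
Symmetric: no — a R b but not b R a.
Transitive: no — e R g and g R a, but not e R a.
Euclidean: no — a R b and a R e, but not b R e.
Only serial holds.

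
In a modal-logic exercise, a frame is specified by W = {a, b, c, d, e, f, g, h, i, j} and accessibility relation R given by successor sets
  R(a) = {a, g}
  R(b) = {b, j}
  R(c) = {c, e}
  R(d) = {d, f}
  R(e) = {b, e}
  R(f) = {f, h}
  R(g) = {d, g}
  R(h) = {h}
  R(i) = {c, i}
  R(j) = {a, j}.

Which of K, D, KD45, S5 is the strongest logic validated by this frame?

D

Serial (axiom D): yes — every world has a successor (e.g. a R a).
Euclidean (axiom 5): no — a R g and a R a, but not g R a.
Transitive (axiom 4): no — a R g and g R d, but not a R d.
Reflexive (axiom T): yes — every world is R-related to itself.
So F validates K, D; KD45 would additionally require R to be Euclidean and transitive. The strongest is D.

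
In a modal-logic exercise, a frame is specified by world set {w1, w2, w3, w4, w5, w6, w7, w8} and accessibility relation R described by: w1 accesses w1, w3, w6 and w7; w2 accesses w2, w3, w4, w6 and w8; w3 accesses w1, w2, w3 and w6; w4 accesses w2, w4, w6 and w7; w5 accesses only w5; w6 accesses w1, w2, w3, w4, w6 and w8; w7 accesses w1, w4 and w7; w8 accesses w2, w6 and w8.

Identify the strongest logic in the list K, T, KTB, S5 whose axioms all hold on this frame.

KTB

Reflexive (axiom T): yes — every world is R-related to itself.
Symmetric (axiom B): yes — every pair in R has its reverse in R.
Euclidean (axiom 5): no — w1 R w3 and w1 R w7, but not w3 R w7.
So F validates K, T, KTB; S5 would additionally require R to be Euclidean. The strongest is KTB.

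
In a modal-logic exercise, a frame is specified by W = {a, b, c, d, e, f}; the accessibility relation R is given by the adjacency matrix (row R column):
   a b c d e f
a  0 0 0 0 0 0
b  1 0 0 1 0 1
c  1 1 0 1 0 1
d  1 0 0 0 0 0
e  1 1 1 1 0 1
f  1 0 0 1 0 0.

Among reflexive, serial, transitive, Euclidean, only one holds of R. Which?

transitive

Reflexive: no — a is not related to itself.
Serial: no — a has no R-successor.
Transitive: yes — every two-step R-path is closed by a direct edge.
Euclidean: no — b R a and b R d, but not a R d.
Only transitive holds.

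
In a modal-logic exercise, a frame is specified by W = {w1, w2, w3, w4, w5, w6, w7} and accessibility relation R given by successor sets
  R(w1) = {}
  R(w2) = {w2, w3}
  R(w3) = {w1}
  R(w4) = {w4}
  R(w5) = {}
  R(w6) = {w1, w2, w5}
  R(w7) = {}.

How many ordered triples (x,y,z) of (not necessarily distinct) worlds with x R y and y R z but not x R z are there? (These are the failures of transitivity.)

Enumerating: (w2,w3,w1), (w6,w2,w3).

2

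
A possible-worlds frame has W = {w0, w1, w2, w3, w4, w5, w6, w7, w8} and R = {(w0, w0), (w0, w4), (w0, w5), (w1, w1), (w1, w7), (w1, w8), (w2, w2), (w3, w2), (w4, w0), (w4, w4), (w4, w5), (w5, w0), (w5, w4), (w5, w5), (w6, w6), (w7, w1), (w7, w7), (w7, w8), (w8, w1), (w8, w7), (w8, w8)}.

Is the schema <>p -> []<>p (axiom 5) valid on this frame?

Yes

By correspondence theory, 5 is valid on a frame iff R is Euclidean.
Euclidean: yes — any two successors of a common world are R-related.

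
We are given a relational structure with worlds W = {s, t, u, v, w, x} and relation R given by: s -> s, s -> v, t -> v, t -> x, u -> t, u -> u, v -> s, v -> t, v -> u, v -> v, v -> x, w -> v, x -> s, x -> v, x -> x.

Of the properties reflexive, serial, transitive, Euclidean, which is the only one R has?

Reflexive: no — t is not related to itself.
Serial: yes — every world has a successor (e.g. s R s).
Transitive: no — s R v and v R t, but not s R t.
Euclidean: no — v R s and v R t, but not s R t.
Only serial holds.

serial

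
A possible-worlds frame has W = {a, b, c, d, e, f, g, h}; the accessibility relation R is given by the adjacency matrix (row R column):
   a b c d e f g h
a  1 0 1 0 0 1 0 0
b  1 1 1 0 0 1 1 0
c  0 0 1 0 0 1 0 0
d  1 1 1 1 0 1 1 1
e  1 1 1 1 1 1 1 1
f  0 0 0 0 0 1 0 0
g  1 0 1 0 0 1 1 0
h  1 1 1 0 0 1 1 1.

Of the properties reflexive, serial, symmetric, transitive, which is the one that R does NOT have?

Reflexive: yes — every world is R-related to itself.
Serial: yes — every world has a successor (e.g. a R a).
Symmetric: no — a R c but not c R a.
Transitive: yes — every two-step R-path is closed by a direct edge.
Only symmetric fails.

symmetric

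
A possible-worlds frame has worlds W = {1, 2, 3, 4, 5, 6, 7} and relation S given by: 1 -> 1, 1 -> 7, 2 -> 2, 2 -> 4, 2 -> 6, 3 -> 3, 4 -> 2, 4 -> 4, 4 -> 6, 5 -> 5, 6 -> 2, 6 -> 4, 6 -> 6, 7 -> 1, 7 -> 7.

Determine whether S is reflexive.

Yes

Reflexive: yes — every world is S-related to itself.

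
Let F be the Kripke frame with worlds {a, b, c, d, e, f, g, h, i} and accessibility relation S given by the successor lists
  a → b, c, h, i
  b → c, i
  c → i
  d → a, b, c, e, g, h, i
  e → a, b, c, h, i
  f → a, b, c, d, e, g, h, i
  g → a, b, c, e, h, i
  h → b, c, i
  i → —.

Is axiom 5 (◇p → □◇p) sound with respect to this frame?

No

Axiom 5 corresponds to the accessibility relation being Euclidean.
Euclidean: no — a S b and a S h, but not b S h.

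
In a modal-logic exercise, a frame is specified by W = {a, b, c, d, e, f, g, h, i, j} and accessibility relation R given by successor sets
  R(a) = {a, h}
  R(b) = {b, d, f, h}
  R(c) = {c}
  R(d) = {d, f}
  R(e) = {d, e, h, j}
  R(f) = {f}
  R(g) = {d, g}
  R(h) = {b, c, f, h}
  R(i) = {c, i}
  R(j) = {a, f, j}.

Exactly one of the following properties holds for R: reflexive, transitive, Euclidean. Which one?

Reflexive: yes — every world is R-related to itself.
Transitive: no — a R h and h R b, but not a R b.
Euclidean: no — b R d and b R h, but not d R h.
Only reflexive holds.

reflexive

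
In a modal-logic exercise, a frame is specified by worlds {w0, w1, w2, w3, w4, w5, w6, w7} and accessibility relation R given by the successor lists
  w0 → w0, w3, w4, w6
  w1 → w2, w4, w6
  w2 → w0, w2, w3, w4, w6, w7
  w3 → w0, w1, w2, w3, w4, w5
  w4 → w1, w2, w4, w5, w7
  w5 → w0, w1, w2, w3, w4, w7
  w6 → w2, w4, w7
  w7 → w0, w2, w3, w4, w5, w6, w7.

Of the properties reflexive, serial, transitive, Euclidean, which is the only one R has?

Reflexive: no — w1 is not related to itself.
Serial: yes — every world has a successor (e.g. w0 R w0).
Transitive: no — w0 R w3 and w3 R w1, but not w0 R w1.
Euclidean: no — w0 R w3 and w0 R w6, but not w3 R w6.
Only serial holds.

serial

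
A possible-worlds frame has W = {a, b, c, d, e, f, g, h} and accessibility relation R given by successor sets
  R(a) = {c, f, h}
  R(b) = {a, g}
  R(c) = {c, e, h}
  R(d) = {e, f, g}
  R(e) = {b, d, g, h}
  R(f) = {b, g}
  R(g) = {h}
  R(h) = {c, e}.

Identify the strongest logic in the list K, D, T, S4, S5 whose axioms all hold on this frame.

D

Serial (axiom D): yes — every world has a successor (e.g. a R c).
Reflexive (axiom T): no — a is not related to itself.
Transitive (axiom 4): no — a R c and c R e, but not a R e.
Euclidean (axiom 5): no — a R c and a R f, but not c R f.
So F validates K, D; T would additionally require R to be reflexive. The strongest is D.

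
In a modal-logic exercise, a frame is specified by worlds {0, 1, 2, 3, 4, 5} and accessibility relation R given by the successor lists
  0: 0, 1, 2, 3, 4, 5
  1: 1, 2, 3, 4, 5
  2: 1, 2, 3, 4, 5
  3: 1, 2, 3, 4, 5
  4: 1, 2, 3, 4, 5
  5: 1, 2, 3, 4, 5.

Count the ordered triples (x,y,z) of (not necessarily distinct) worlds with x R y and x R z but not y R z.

5

Enumerating: (0,1,0), (0,2,0), (0,3,0), (0,4,0), (0,5,0).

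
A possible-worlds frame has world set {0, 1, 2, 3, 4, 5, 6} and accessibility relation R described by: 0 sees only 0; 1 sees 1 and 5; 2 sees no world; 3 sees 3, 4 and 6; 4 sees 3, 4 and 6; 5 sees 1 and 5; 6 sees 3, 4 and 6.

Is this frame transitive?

Yes

Transitive: yes — every two-step R-path is closed by a direct edge.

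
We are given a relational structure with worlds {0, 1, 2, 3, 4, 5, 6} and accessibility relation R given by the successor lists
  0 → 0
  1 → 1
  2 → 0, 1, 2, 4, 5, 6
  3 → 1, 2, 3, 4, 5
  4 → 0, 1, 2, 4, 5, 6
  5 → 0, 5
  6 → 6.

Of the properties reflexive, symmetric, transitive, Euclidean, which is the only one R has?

reflexive

Reflexive: yes — every world is R-related to itself.
Symmetric: no — 2 R 0 but not 0 R 2.
Transitive: no — 3 R 2 and 2 R 0, but not 3 R 0.
Euclidean: no — 2 R 0 and 2 R 1, but not 0 R 1.
Only reflexive holds.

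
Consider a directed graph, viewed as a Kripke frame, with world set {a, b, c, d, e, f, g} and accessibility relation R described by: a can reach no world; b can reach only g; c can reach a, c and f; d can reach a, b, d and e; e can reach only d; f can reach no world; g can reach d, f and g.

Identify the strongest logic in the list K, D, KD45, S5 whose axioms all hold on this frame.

Serial (axiom D): no — a has no R-successor.
Euclidean (axiom 5): no — c R a and c R f, but not a R f.
Transitive (axiom 4): no — b R g and g R d, but not b R d.
Reflexive (axiom T): no — a is not related to itself.
So F validates K; D would additionally require R to be serial. The strongest is K.

K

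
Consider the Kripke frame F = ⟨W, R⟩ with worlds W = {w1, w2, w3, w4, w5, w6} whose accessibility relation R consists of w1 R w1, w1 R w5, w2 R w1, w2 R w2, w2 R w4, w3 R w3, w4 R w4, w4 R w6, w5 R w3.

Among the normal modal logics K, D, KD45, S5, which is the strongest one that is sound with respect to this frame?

K

Serial (axiom D): no — w6 has no R-successor.
Euclidean (axiom 5): no — w2 R w1 and w2 R w4, but not w1 R w4.
Transitive (axiom 4): no — w1 R w5 and w5 R w3, but not w1 R w3.
Reflexive (axiom T): no — w5 is not related to itself.
So F validates K; D would additionally require R to be serial. The strongest is K.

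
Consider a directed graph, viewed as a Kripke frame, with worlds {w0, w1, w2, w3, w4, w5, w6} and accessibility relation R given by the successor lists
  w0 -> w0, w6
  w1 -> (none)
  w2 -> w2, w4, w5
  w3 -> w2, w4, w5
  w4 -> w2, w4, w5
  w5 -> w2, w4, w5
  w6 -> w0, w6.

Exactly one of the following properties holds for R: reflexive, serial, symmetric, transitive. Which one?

Reflexive: no — w1 is not related to itself.
Serial: no — w1 has no R-successor.
Symmetric: no — w3 R w2 but not w2 R w3.
Transitive: yes — every two-step R-path is closed by a direct edge.
Only transitive holds.

transitive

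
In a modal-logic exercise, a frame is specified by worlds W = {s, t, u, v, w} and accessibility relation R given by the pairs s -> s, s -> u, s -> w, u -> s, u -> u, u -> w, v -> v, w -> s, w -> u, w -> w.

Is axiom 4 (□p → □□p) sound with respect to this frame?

The schema 4 characterises exactly the transitive frames.
Transitive: yes — every two-step R-path is closed by a direct edge.

Yes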